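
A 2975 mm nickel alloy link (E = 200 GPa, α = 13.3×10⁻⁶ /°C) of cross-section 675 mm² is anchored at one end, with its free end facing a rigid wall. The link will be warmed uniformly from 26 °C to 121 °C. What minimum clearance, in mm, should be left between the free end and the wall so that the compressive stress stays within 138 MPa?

g ≈ 1.71 mm

Free expansion if unrestrained: δ_free = αΔT L = 13.3×10⁻⁶ × 95 × 2975 = 3.759 mm.
At the allowable stress the elastic shortening the wall may impose is σL/E = 138 × 2975 / (200×10³) = 2.053 mm.
The gap must absorb the remainder: g_min = 3.759 − 2.053 = 1.706 mm.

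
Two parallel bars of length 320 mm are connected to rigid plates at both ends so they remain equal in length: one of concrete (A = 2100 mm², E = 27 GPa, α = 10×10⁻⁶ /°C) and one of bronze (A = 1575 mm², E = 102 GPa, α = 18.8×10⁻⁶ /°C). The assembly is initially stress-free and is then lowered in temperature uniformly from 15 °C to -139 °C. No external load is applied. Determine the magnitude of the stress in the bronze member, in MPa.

σ ≈ 36.1 MPa (tensile)

The bronze has the larger α, so on cooling it would change length more than the concrete if both were free. The rigid plates force a common final length, so the bronze is put into tension and the concrete into compression, with equal and opposite forces P (no external load).
Setting the final lengths equal and cancelling L: (α₁ − α₂)ΔT = P/(A₁E₁) + P/(A₂E₂).
|α₁ − α₂|·ΔT = 8.8×10⁻⁶ × 154 = 0.001355.
1/(A₁E₁) + 1/(A₂E₂) = 1/(2100×27×10³) + 1/(1575×102×10³) = 2.386×10⁻⁸ N⁻¹.
So P = 0.001355 / 2.386×10⁻⁸ = 56.79 kN.
σ_{bronze} = P/A₂ = 56790/1575 = 36.06 MPa, tensile.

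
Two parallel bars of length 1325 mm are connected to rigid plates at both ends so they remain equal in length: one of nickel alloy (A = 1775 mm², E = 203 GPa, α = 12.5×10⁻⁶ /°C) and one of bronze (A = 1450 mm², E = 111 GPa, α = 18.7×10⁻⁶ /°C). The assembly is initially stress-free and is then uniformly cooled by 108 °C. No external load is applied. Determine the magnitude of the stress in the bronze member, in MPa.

σ ≈ 51.4 MPa (tensile)

Equilibrium of a rigid end plate with no external load gives equal and opposite internal forces ±P in the two members. Since α_{bronze} > α_{nickel alloy}, cooling drives the bronze into tension and the nickel alloy into compression.
Setting the final lengths equal and cancelling L: (α₁ − α₂)ΔT = P/(A₁E₁) + P/(A₂E₂).
|α₁ − α₂|·ΔT = 6.2×10⁻⁶ × 108 = 0.0006696.
1/(A₁E₁) + 1/(A₂E₂) = 1/(1775×203×10³) + 1/(1450×111×10³) = 8.988×10⁻⁹ N⁻¹.
So P = 0.0006696 / 8.988×10⁻⁹ = 74.5 kN.
σ_{bronze} = P/A₂ = 74500/1450 = 51.38 MPa, tensile.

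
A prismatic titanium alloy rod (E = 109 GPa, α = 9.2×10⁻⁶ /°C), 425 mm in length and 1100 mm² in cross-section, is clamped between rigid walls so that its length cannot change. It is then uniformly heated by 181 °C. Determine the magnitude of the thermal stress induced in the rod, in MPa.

Because both ends are immovable the net strain is zero, and the suppressed thermal strain is αΔT = 9.2×10⁻⁶ × 181 = 1665.2×10⁻⁶.
Hence σ = E·αΔT = 109×10³ × 1665.2×10⁻⁶ = 181.5 MPa, compressive.

σ ≈ 182 MPa (compressive)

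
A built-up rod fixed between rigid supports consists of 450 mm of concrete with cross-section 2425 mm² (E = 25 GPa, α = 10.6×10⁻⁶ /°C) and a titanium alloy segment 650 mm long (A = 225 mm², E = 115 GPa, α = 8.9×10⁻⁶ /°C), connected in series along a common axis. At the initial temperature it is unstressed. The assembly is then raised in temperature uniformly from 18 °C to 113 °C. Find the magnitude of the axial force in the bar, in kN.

P ≈ 30.8 kN (compressive)

Free thermal expansion of the whole bar: Σ αᵢΔT Lᵢ = 10.6×10⁻⁶×95×450 + 8.9×10⁻⁶×95×650 = 1.003 mm.
The walls prevent any net length change, so an axial force P (same in every segment) develops. Compatibility: P · Σ Lᵢ/(AᵢEᵢ) = δ_free.
The series flexibility is Σ Lᵢ/(AᵢEᵢ) = 450/(2425×25×10³) + 650/(225×115×10³) = 3.254×10⁻⁵ mm/N.
Hence P = δ_free / Σ(L/AE) = 1.003/3.254×10⁻⁵ = 30.81 kN (compressive).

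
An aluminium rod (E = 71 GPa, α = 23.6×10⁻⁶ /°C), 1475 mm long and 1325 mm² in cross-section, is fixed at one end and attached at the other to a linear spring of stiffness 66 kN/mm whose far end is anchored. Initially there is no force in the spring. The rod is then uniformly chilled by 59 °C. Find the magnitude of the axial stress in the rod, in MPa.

If the spring were absent the rod would shorten by αΔT L = 23.6×10⁻⁶ × 59 × 1475 = 2.054 mm.
With a force P in the spring, the elastic change of the rod is PL/(AE) and that of the spring is P/k; compatibility requires their sum to equal δ_free.
P [ L/(AE) + 1/k ] = δ_free → P [ 1475/(1325×71×10³) + 1/(66×10³) ] = 2.054.
P = 2.054 / 3.083×10⁻⁵ = 66620 N.
σ = P/A = 66620/1325 = 50.28 MPa.

σ ≈ 50.3 MPa (tensile)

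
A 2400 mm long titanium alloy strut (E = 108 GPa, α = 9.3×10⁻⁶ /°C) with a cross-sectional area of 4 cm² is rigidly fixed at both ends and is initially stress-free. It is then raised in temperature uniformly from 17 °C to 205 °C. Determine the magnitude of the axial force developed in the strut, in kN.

P ≈ 75.5 kN (compressive)

With zero net strain, σ = E·αΔT = 108 GPa × 9.3×10⁻⁶ × 188 = 188.8 MPa.
Axial force P = σA = 188.8 × 400 = 75530 N = 75.53 kN, compressive.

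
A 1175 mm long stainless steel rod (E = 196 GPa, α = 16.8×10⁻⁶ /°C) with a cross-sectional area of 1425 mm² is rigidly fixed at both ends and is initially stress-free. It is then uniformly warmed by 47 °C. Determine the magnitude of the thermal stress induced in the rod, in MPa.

With length fixed, the mechanical strain must cancel the thermal strain αΔT = 16.8×10⁻⁶ × 47 = 789.6×10⁻⁶.
The stress required to suppress this strain is σ = Eε = 196×10³ × 789.6×10⁻⁶ = 154.8 MPa, compressive since the rod is trying to expand.

σ ≈ 155 MPa (compressive)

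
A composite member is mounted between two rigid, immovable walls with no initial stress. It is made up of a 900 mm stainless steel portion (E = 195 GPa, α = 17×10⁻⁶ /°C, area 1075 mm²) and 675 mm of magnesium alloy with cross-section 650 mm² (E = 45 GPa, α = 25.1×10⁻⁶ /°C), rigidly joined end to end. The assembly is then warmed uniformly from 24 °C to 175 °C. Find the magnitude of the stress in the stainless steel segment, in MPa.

σ ≈ 165 MPa (compressive)

Free thermal expansion of the whole bar: Σ αᵢΔT Lᵢ = 17×10⁻⁶×151×900 + 25.1×10⁻⁶×151×675 = 4.869 mm.
Since the ends are fixed, an axial force P builds up, equal in every segment, with P · Σ Lᵢ/(AᵢEᵢ) = δ_free.
Σ Lᵢ/(AᵢEᵢ) = 900/(1075×195×10³) + 675/(650×45×10³) = 2.737×10⁻⁵ mm/N.
Hence P = δ_free / Σ(L/AE) = 4.869/2.737×10⁻⁵ = 177.9 kN (compressive).
σ_{stainless steel} = P / A = 177900 / 1075 = 165.5 MPa.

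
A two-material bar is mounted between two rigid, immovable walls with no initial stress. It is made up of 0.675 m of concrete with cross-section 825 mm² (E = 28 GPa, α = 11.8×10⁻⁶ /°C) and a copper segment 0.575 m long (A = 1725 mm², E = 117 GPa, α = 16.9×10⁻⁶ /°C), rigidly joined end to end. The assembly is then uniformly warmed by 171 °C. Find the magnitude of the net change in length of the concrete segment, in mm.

If the supports were absent, the total length change would be Σ αᵢΔT Lᵢ = 11.8×10⁻⁶×171×675 + 16.9×10⁻⁶×171×575 = 3.024 mm.
The rigid supports impose zero overall length change; the single axial force P common to all segments must satisfy P Σ Lᵢ/(AᵢEᵢ) = δ_free.
Σ Lᵢ/(AᵢEᵢ) = 675/(825×28×10³) + 575/(1725×117×10³) = 3.207×10⁻⁵ mm/N.
P = 3.024 / 3.207×10⁻⁵ = 94290 N = 94.29 kN, compressive.
For the concrete segment, free thermal change = 11.8×10⁻⁶×171×675 = 1.362 mm and elastic change from P = 94290×675/(825×28×10³) = 2.755 mm; these oppose, so the net change is 1.39 mm (segment shortens).

|ΔL| ≈ 1.39 mm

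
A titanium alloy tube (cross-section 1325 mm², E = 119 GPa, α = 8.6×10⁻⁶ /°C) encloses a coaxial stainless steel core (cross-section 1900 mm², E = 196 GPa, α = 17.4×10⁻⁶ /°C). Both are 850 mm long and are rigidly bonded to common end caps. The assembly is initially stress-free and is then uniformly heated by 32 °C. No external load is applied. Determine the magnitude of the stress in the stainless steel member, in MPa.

Equilibrium of a rigid end plate with no external load gives equal and opposite internal forces ±P in the two members. Since α_{stainless steel} > α_{titanium alloy}, heating drives the stainless steel into compression and the titanium alloy into tension.
Setting the final lengths equal and cancelling L: (α₁ − α₂)ΔT = P/(A₁E₁) + P/(A₂E₂).
|α₁ − α₂|·ΔT = 8.8×10⁻⁶ × 32 = 0.0002816.
1/(A₁E₁) + 1/(A₂E₂) = 1/(1325×119×10³) + 1/(1900×196×10³) = 9.027×10⁻⁹ N⁻¹.
P = 0.0002816 / 9.027×10⁻⁹ = 31190 N = 31.19 kN.
σ_{stainless steel} = P/A₂ = 31190/1900 = 16.42 MPa, compressive.

σ ≈ 16.4 MPa (compressive)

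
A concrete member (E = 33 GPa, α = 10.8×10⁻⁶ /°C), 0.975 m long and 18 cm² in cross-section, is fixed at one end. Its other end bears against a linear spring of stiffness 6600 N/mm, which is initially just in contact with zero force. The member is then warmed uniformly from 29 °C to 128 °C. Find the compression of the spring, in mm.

δ ≈ 0.941 mm

The unrestrained thermal change is αΔT L = 10.8×10⁻⁶ × 99 × 975 = 1.042 mm.
With a force P in the spring, the elastic change of the member is PL/(AE) and that of the spring is P/k; compatibility requires their sum to equal δ_free.
So P = δ_free / [L/(AE) + 1/k] = 1.042 / [ 975/(1800×33×10³) + 1/(6600) ].
P = 1.042 / 0.0001679 = 6208 N.
Spring compression = P/k = 6208/(6600) = 0.9406 mm.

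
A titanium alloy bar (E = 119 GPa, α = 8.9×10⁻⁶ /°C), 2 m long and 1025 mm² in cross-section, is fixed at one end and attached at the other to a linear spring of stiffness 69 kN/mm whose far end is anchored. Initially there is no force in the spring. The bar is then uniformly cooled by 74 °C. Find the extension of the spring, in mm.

If the spring were absent the bar would shorten by αΔT L = 8.9×10⁻⁶ × 74 × 2000 = 1.317 mm.
With a force P in the spring, the elastic change of the bar is PL/(AE) and that of the spring is P/k; compatibility requires their sum to equal δ_free.
P [ L/(AE) + 1/k ] = δ_free → P [ 2000/(1025×119×10³) + 1/(69×10³) ] = 1.317.
P = 1.317 / 3.089×10⁻⁵ = 42640 N.
Spring extension = P/k = 42640/(69×10³) = 0.618 mm.

δ ≈ 0.618 mm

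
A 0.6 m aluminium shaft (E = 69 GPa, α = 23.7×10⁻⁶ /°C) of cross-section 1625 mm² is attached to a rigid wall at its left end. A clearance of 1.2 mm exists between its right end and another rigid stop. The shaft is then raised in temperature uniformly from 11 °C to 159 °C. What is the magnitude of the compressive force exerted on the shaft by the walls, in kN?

Free thermal elongation = αΔT L = 23.7×10⁻⁶ × 148 × 600 = 2.105 mm.
The gap closes (δ_free > 1.2 mm) and the wall then resists a further 2.105 − 1.2 = 0.9046 mm of expansion.
Compatibility: PL/(AE) = 0.9046 mm, so σ = P/A = E × (0.9046/600) = 104 MPa.
Force on the wall = σA = 104 × 1625 mm² = 169 kN.

P ≈ 169 kN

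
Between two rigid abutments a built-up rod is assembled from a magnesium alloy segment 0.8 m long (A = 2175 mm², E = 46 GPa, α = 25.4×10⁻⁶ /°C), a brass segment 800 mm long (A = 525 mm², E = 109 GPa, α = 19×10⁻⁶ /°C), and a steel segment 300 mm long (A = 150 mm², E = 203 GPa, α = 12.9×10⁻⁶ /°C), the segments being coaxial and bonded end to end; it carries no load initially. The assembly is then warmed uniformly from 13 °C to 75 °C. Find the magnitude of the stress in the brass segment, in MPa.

σ ≈ 146 MPa (compressive)

If the supports were absent, the total length change would be Σ αᵢΔT Lᵢ = 25.4×10⁻⁶×62×800 + 19×10⁻⁶×62×800 + 12.9×10⁻⁶×62×300 = 2.442 mm.
The rigid supports impose zero overall length change; the single axial force P common to all segments must satisfy P Σ Lᵢ/(AᵢEᵢ) = δ_free.
Σ Lᵢ/(AᵢEᵢ) = 800/(2175×46×10³) + 800/(525×109×10³) + 300/(150×203×10³) = 3.183×10⁻⁵ mm/N.
So P = 2.442 / 3.183×10⁻⁵ = 76.73 kN, compressive.
σ_{brass} = P / A = 76730 / 525 = 146.2 MPa.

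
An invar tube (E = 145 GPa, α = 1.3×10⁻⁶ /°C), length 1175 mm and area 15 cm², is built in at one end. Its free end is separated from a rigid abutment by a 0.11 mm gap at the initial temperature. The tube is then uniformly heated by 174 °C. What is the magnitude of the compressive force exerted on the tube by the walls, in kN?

P ≈ 28.8 kN

Free thermal elongation = αΔT L = 1.3×10⁻⁶ × 174 × 1175 = 0.2658 mm.
The gap closes (δ_free > 0.11 mm) and the wall then resists a further 0.2658 − 0.11 = 0.1558 mm of expansion.
Compatibility: PL/(AE) = 0.1558 mm, so σ = P/A = E × (0.1558/1175) = 19.22 MPa.
P = σA = 19.22 × 1500 = 28.84 kN.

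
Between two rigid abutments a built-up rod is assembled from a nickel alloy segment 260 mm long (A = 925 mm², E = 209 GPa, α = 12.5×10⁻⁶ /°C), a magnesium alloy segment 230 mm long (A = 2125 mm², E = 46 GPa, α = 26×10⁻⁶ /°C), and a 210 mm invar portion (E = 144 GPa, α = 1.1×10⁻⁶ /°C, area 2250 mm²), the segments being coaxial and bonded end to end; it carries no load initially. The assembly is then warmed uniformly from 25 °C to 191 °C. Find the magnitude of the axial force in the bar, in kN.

P ≈ 361 kN (compressive)

With the walls removed the bar would change length by δ_free = Σ αᵢΔT Lᵢ = 12.5×10⁻⁶×166×260 + 26×10⁻⁶×166×230 + 1.1×10⁻⁶×166×210 = 1.571 mm.
The rigid supports impose zero overall length change; the single axial force P common to all segments must satisfy P Σ Lᵢ/(AᵢEᵢ) = δ_free.
The series flexibility is Σ Lᵢ/(AᵢEᵢ) = 260/(925×209×10³) + 230/(2125×46×10³) + 210/(2250×144×10³) = 4.346×10⁻⁶ mm/N.
Hence P = δ_free / Σ(L/AE) = 1.571/4.346×10⁻⁶ = 361.4 kN (compressive).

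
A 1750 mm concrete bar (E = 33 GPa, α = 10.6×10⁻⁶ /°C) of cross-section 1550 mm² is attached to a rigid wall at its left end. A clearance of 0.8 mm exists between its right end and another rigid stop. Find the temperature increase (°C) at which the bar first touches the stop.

The gap closes when αΔT L = 0.8 mm, since the bar is still unstressed at that instant.
So ΔT = g/(αL) = 0.8/(10.6×10⁻⁶ × 1750) = 43.13 °C.

ΔT ≈ 43.1 °C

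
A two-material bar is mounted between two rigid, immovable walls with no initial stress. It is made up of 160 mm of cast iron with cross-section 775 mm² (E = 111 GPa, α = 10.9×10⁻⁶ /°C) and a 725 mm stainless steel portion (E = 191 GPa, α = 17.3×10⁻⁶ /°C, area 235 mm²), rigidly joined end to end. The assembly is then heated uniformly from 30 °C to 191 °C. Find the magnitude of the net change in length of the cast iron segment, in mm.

Free thermal expansion of the whole bar: Σ αᵢΔT Lᵢ = 10.9×10⁻⁶×161×160 + 17.3×10⁻⁶×161×725 = 2.3 mm.
Since the ends are fixed, an axial force P builds up, equal in every segment, with P · Σ Lᵢ/(AᵢEᵢ) = δ_free.
Σ Lᵢ/(AᵢEᵢ) = 160/(775×111×10³) + 725/(235×191×10³) = 1.801×10⁻⁵ mm/N.
So P = 2.3 / 1.801×10⁻⁵ = 127.7 kN, compressive.
For the cast iron segment, free thermal change = 10.9×10⁻⁶×161×160 = 0.2808 mm and elastic change from P = 127700×160/(775×111×10³) = 0.2375 mm; these oppose, so the net change is 0.0433 mm (segment lengthens).

|ΔL| ≈ 0.0433 mm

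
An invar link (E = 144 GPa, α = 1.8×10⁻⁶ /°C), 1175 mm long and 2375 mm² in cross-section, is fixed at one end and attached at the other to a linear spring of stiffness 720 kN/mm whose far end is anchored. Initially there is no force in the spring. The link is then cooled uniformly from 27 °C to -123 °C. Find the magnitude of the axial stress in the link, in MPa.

If the spring were absent the link would shorten by αΔT L = 1.8×10⁻⁶ × 150 × 1175 = 0.3172 mm.
With a force P in the spring, the elastic change of the link is PL/(AE) and that of the spring is P/k; compatibility requires their sum to equal δ_free.
P [ L/(AE) + 1/k ] = δ_free → P [ 1175/(2375×144×10³) + 1/(720×10³) ] = 0.3172.
P = 0.3172 / 4.825×10⁻⁶ = 65760 N.
σ = P/A = 65760/2375 = 27.69 MPa.

σ ≈ 27.7 MPa (tensile)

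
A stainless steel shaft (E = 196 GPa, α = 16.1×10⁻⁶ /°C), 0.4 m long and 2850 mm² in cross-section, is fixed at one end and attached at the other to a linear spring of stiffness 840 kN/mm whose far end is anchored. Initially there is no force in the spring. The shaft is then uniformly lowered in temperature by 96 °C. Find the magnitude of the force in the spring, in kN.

Free thermal contraction: δ_free = αΔT L = 16.1×10⁻⁶ × 96 × 400 = 0.6182 mm.
With a force P in the spring, the elastic change of the shaft is PL/(AE) and that of the spring is P/k; compatibility requires their sum to equal δ_free.
So P = δ_free / [L/(AE) + 1/k] = 0.6182 / [ 400/(2850×196×10³) + 1/(840×10³) ].
P = 0.6182 / 1.907×10⁻⁶ = 324300 N.

P ≈ 324 kN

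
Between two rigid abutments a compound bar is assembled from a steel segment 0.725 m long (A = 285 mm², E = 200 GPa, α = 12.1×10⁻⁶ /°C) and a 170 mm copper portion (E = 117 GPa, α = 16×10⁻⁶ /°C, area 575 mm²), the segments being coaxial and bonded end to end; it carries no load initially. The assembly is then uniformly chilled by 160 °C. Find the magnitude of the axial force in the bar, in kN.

Free thermal contraction of the whole bar: Σ αᵢΔT Lᵢ = 12.1×10⁻⁶×160×725 + 16×10⁻⁶×160×170 = 1.839 mm.
The walls prevent any net length change, so an axial force P (same in every segment) develops. Compatibility: P · Σ Lᵢ/(AᵢEᵢ) = δ_free.
The series flexibility is Σ Lᵢ/(AᵢEᵢ) = 725/(285×200×10³) + 170/(575×117×10³) = 1.525×10⁻⁵ mm/N.
Hence P = δ_free / Σ(L/AE) = 1.839/1.525×10⁻⁵ = 120.6 kN (tensile).

P ≈ 121 kN (tensile)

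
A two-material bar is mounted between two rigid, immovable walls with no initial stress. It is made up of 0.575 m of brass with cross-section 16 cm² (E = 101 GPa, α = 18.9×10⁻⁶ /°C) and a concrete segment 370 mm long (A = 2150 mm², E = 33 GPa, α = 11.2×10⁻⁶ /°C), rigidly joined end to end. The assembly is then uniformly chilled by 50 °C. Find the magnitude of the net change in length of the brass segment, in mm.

|ΔL| ≈ 0.239 mm

With the walls removed the bar would change length by δ_free = Σ αᵢΔT Lᵢ = 18.9×10⁻⁶×50×575 + 11.2×10⁻⁶×50×370 = 0.7506 mm.
The walls prevent any net length change, so an axial force P (same in every segment) develops. Compatibility: P · Σ Lᵢ/(AᵢEᵢ) = δ_free.
The series flexibility is Σ Lᵢ/(AᵢEᵢ) = 575/(1600×101×10³) + 370/(2150×33×10³) = 8.773×10⁻⁶ mm/N.
Hence P = δ_free / Σ(L/AE) = 0.7506/8.773×10⁻⁶ = 85.55 kN (tensile).
For the brass segment, free thermal change = 18.9×10⁻⁶×50×575 = 0.5434 mm and elastic change from P = 85550×575/(1600×101×10³) = 0.3044 mm; these oppose, so the net change is 0.239 mm (segment shortens).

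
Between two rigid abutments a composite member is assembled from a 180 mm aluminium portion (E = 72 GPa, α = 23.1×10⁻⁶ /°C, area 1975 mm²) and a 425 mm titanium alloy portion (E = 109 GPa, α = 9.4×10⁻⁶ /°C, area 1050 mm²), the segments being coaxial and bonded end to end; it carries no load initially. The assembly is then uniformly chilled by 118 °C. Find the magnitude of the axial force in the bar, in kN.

P ≈ 193 kN (tensile)

If the supports were absent, the total length change would be Σ αᵢΔT Lᵢ = 23.1×10⁻⁶×118×180 + 9.4×10⁻⁶×118×425 = 0.9621 mm.
Since the ends are fixed, an axial force P builds up, equal in every segment, with P · Σ Lᵢ/(AᵢEᵢ) = δ_free.
Σ Lᵢ/(AᵢEᵢ) = 180/(1975×72×10³) + 425/(1050×109×10³) = 4.979×10⁻⁶ mm/N.
P = 0.9621 / 4.979×10⁻⁶ = 193200 N = 193.2 kN, tensile.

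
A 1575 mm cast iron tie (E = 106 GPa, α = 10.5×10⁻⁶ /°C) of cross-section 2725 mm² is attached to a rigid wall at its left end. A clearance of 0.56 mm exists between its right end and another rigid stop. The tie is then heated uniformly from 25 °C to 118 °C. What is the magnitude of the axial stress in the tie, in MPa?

If the wall were absent the tie would grow by αΔT L = 10.5×10⁻⁶ × 93 × 1575 = 1.538 mm.
This exceeds the 0.56 mm gap, so the wall pushes back. The portion of expansion that must be recovered elastically is δ_free − gap = 1.538 − 0.56 = 0.978 mm.
Compatibility: PL/(AE) = 0.978 mm, so σ = P/A = E × (0.978/1575) = 65.82 MPa.

σ ≈ 65.8 MPa (compressive)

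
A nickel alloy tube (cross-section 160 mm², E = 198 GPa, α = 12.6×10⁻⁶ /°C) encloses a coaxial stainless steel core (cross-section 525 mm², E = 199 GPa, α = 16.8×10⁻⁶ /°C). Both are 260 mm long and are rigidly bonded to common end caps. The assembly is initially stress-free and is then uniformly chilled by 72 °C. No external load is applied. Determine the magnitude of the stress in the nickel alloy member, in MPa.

σ ≈ 45.9 MPa (compressive)

Both members must finish at the same length. With the larger α, the stainless steel tends to over-contract; the plates restrain it, putting the stainless steel in tension and the nickel alloy in compression. With no external load the two internal forces are equal and opposite, magnitude P.
Equating the net (thermal + elastic) strains gives |α₁ − α₂|·ΔT = P·[1/(A₁E₁) + 1/(A₂E₂)].
|α₁ − α₂|·ΔT = 4.2×10⁻⁶ × 72 = 0.0003024.
1/(A₁E₁) + 1/(A₂E₂) = 1/(160×198×10³) + 1/(525×199×10³) = 4.114×10⁻⁸ N⁻¹.
P = 0.0003024 / 4.114×10⁻⁸ = 7351 N = 7.351 kN.
σ_{nickel alloy} = P/A₁ = 7351/160 = 45.94 MPa, compressive.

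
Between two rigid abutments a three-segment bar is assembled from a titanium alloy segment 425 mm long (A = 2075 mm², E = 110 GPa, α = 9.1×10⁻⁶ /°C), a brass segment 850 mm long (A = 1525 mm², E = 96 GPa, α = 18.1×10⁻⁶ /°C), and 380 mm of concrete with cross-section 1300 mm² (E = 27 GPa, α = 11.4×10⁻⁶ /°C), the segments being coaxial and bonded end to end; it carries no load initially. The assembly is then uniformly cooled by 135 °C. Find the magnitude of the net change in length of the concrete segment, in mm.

|ΔL| ≈ 1.28 mm

With the walls removed the bar would change length by δ_free = Σ αᵢΔT Lᵢ = 9.1×10⁻⁶×135×425 + 18.1×10⁻⁶×135×850 + 11.4×10⁻⁶×135×380 = 3.184 mm.
The rigid supports impose zero overall length change; the single axial force P common to all segments must satisfy P Σ Lᵢ/(AᵢEᵢ) = δ_free.
The series flexibility is Σ Lᵢ/(AᵢEᵢ) = 425/(2075×110×10³) + 850/(1525×96×10³) + 380/(1300×27×10³) = 1.849×10⁻⁵ mm/N.
So P = 3.184 / 1.849×10⁻⁵ = 172.2 kN, tensile.
For the concrete segment, free thermal change = 11.4×10⁻⁶×135×380 = 0.5848 mm and elastic change from P = 172200×380/(1300×27×10³) = 1.864 mm; these oppose, so the net change is 1.28 mm (segment lengthens).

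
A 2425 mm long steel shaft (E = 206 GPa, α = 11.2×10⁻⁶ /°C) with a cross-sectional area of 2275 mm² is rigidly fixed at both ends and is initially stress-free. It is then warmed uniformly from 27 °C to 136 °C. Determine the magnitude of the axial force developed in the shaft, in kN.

With zero net strain, σ = E·αΔT = 206 GPa × 11.2×10⁻⁶ × 109 = 251.5 MPa.
P = AEαΔT = 2275 × 206×10³ × 11.2×10⁻⁶ × 109 = 572.1 kN (compressive).

P ≈ 572 kN (compressive)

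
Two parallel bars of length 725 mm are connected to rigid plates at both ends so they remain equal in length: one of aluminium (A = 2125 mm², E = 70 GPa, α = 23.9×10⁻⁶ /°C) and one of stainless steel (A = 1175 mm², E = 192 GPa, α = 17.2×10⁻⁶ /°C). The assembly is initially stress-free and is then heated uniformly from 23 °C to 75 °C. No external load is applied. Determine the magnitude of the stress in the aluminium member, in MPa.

σ ≈ 14.7 MPa (compressive)

The aluminium has the larger α, so on heating it would change length more than the stainless steel if both were free. The rigid plates force a common final length, so the aluminium is put into compression and the stainless steel into tension, with equal and opposite forces P (no external load).
Compatibility of the two members (thermal + elastic change equal): (α₁ − α₂)ΔT = P·[1/(A₁E₁) + 1/(A₂E₂)].
|α₁ − α₂|·ΔT = 6.7×10⁻⁶ × 52 = 0.0003484.
1/(A₁E₁) + 1/(A₂E₂) = 1/(2125×70×10³) + 1/(1175×192×10³) = 1.116×10⁻⁸ N⁻¹.
P = 0.0003484 / 1.116×10⁻⁸ = 31230 N = 31.23 kN.
σ_{aluminium} = P/A₁ = 31230/2125 = 14.7 MPa, compressive.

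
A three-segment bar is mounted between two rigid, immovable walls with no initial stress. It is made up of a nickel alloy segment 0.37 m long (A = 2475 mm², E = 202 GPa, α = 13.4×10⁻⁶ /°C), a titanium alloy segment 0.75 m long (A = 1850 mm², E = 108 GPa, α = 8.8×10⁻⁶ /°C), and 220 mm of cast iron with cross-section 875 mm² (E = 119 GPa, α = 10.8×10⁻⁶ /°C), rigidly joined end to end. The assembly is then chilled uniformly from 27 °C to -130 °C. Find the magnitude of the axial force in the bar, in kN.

Free thermal contraction of the whole bar: Σ αᵢΔT Lᵢ = 13.4×10⁻⁶×157×370 + 8.8×10⁻⁶×157×750 + 10.8×10⁻⁶×157×220 = 2.188 mm.
The walls prevent any net length change, so an axial force P (same in every segment) develops. Compatibility: P · Σ Lᵢ/(AᵢEᵢ) = δ_free.
The series flexibility is Σ Lᵢ/(AᵢEᵢ) = 370/(2475×202×10³) + 750/(1850×108×10³) + 220/(875×119×10³) = 6.607×10⁻⁶ mm/N.
Hence P = δ_free / Σ(L/AE) = 2.188/6.607×10⁻⁶ = 331.1 kN (tensile).

P ≈ 331 kN (tensile)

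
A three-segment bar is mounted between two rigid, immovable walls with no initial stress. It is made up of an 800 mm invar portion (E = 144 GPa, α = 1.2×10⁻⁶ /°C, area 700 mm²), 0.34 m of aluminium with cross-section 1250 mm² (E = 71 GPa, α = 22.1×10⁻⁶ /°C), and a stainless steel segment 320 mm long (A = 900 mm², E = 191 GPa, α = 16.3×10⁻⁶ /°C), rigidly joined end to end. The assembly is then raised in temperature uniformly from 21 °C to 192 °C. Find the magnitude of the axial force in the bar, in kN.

With the walls removed the bar would change length by δ_free = Σ αᵢΔT Lᵢ = 1.2×10⁻⁶×171×800 + 22.1×10⁻⁶×171×340 + 16.3×10⁻⁶×171×320 = 2.341 mm.
The rigid supports impose zero overall length change; the single axial force P common to all segments must satisfy P Σ Lᵢ/(AᵢEᵢ) = δ_free.
Σ Lᵢ/(AᵢEᵢ) = 800/(700×144×10³) + 340/(1250×71×10³) + 320/(900×191×10³) = 1.363×10⁻⁵ mm/N.
P = 2.341 / 1.363×10⁻⁵ = 171800 N = 171.8 kN, compressive.

P ≈ 172 kN (compressive)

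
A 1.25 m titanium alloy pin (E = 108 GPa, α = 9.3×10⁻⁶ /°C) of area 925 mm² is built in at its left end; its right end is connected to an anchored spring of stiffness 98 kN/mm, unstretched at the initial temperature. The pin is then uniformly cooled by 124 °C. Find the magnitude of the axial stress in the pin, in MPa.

The unrestrained thermal change is αΔT L = 9.3×10⁻⁶ × 124 × 1250 = 1.442 mm.
Let P be the tensile force in the spring. The pin extends elastically by PL/(AE) and the spring stretches by P/k; together these equal δ_free.
P [ L/(AE) + 1/k ] = δ_free → P [ 1250/(925×108×10³) + 1/(98×10³) ] = 1.442.
P = 1.442 / 2.272×10⁻⁵ = 63460 N.
σ = P/A = 63460/925 = 68.6 MPa.

σ ≈ 68.6 MPa (tensile)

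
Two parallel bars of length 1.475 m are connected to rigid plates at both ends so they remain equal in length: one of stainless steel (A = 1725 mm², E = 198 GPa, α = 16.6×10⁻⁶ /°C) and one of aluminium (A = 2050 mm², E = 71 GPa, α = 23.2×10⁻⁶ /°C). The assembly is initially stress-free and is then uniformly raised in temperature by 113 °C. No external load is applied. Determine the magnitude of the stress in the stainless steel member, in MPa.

The aluminium has the larger α, so on heating it would change length more than the stainless steel if both were free. The rigid plates force a common final length, so the aluminium is put into compression and the stainless steel into tension, with equal and opposite forces P (no external load).
Setting the final lengths equal and cancelling L: (α₁ − α₂)ΔT = P/(A₁E₁) + P/(A₂E₂).
|α₁ − α₂|·ΔT = 6.6×10⁻⁶ × 113 = 0.0007458.
1/(A₁E₁) + 1/(A₂E₂) = 1/(1725×198×10³) + 1/(2050×71×10³) = 9.798×10⁻⁹ N⁻¹.
P = 0.0007458 / 9.798×10⁻⁹ = 76120 N = 76.12 kN.
σ_{stainless steel} = P/A₁ = 76120/1725 = 44.12 MPa, tensile.

σ ≈ 44.1 MPa (tensile)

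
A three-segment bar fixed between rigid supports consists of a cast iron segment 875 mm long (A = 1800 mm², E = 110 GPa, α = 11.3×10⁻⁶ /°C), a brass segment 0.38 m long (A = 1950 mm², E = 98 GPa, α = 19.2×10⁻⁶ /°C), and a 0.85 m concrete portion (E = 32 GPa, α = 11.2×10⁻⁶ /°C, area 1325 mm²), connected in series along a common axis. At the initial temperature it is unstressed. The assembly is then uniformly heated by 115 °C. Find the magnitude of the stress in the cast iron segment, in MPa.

If the supports were absent, the total length change would be Σ αᵢΔT Lᵢ = 11.3×10⁻⁶×115×875 + 19.2×10⁻⁶×115×380 + 11.2×10⁻⁶×115×850 = 3.071 mm.
The rigid supports impose zero overall length change; the single axial force P common to all segments must satisfy P Σ Lᵢ/(AᵢEᵢ) = δ_free.
The series flexibility is Σ Lᵢ/(AᵢEᵢ) = 875/(1800×110×10³) + 380/(1950×98×10³) + 850/(1325×32×10³) = 2.645×10⁻⁵ mm/N.
Hence P = δ_free / Σ(L/AE) = 3.071/2.645×10⁻⁵ = 116.1 kN (compressive).
σ_{cast iron} = P / A = 116100 / 1800 = 64.49 MPa.

σ ≈ 64.5 MPa (compressive)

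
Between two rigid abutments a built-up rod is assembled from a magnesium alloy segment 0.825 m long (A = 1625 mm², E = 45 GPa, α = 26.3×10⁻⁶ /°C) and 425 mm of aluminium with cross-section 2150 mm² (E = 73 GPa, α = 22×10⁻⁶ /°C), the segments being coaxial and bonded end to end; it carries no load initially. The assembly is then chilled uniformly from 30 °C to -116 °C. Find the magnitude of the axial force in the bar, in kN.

P ≈ 324 kN (tensile)

With the walls removed the bar would change length by δ_free = Σ αᵢΔT Lᵢ = 26.3×10⁻⁶×146×825 + 22×10⁻⁶×146×425 = 4.533 mm.
The walls prevent any net length change, so an axial force P (same in every segment) develops. Compatibility: P · Σ Lᵢ/(AᵢEᵢ) = δ_free.
Σ Lᵢ/(AᵢEᵢ) = 825/(1625×45×10³) + 425/(2150×73×10³) = 1.399×10⁻⁵ mm/N.
P = 4.533 / 1.399×10⁻⁵ = 324000 N = 324 kN, tensile.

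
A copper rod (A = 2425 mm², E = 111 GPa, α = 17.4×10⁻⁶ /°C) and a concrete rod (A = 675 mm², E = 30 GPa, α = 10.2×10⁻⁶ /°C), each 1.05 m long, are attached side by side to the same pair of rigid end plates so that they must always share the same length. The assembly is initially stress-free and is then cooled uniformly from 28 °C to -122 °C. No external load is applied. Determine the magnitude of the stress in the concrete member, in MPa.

σ ≈ 30.1 MPa (compressive)

Both members must finish at the same length. With the larger α, the copper tends to over-contract; the plates restrain it, putting the copper in tension and the concrete in compression. With no external load the two internal forces are equal and opposite, magnitude P.
Setting the final lengths equal and cancelling L: (α₁ − α₂)ΔT = P/(A₁E₁) + P/(A₂E₂).
|α₁ − α₂|·ΔT = 7.2×10⁻⁶ × 150 = 0.00108.
1/(A₁E₁) + 1/(A₂E₂) = 1/(2425×111×10³) + 1/(675×30×10³) = 5.31×10⁻⁸ N⁻¹.
So P = 0.00108 / 5.31×10⁻⁸ = 20.34 kN.
σ_{concrete} = P/A₂ = 20340/675 = 30.13 MPa, compressive.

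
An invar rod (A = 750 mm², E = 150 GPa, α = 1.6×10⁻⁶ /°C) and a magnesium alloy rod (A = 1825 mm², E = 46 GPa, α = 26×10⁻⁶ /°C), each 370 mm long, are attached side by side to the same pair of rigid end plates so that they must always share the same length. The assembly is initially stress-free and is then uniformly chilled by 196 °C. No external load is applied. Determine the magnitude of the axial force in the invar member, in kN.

P ≈ 230 kN (compressive in the invar)

Equilibrium of a rigid end plate with no external load gives equal and opposite internal forces ±P in the two members. Since α_{magnesium alloy} > α_{invar}, cooling drives the magnesium alloy into tension and the invar into compression.
Equating the net (thermal + elastic) strains gives |α₁ − α₂|·ΔT = P·[1/(A₁E₁) + 1/(A₂E₂)].
|α₁ − α₂|·ΔT = 24.4×10⁻⁶ × 196 = 0.004782.
1/(A₁E₁) + 1/(A₂E₂) = 1/(750×150×10³) + 1/(1825×46×10³) = 2.08×10⁻⁸ N⁻¹.
So P = 0.004782 / 2.08×10⁻⁸ = 229.9 kN.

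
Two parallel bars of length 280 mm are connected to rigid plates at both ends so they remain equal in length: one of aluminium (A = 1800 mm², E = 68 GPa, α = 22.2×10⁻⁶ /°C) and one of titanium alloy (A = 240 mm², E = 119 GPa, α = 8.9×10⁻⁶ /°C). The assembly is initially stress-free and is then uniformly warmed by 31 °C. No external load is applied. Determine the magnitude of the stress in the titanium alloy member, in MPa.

σ ≈ 39.8 MPa (tensile)

The aluminium has the larger α, so on heating it would change length more than the titanium alloy if both were free. The rigid plates force a common final length, so the aluminium is put into compression and the titanium alloy into tension, with equal and opposite forces P (no external load).
Setting the final lengths equal and cancelling L: (α₁ − α₂)ΔT = P/(A₁E₁) + P/(A₂E₂).
|α₁ − α₂|·ΔT = 13.3×10⁻⁶ × 31 = 0.0004123.
1/(A₁E₁) + 1/(A₂E₂) = 1/(1800×68×10³) + 1/(240×119×10³) = 4.318×10⁻⁸ N⁻¹.
P = 0.0004123 / 4.318×10⁻⁸ = 9548 N = 9.548 kN.
σ_{titanium alloy} = P/A₂ = 9548/240 = 39.78 MPa, tensile.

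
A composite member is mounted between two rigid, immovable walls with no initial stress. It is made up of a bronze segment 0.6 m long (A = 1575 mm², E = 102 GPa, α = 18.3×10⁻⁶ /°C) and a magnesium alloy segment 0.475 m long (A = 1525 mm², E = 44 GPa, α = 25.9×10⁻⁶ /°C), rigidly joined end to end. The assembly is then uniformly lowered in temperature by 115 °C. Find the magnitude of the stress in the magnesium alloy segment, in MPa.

If the supports were absent, the total length change would be Σ αᵢΔT Lᵢ = 18.3×10⁻⁶×115×600 + 25.9×10⁻⁶×115×475 = 2.677 mm.
The rigid supports impose zero overall length change; the single axial force P common to all segments must satisfy P Σ Lᵢ/(AᵢEᵢ) = δ_free.
The series flexibility is Σ Lᵢ/(AᵢEᵢ) = 600/(1575×102×10³) + 475/(1525×44×10³) = 1.081×10⁻⁵ mm/N.
So P = 2.677 / 1.081×10⁻⁵ = 247.6 kN, tensile.
σ_{magnesium alloy} = P / A = 247600 / 1525 = 162.4 MPa.

σ ≈ 162 MPa (tensile)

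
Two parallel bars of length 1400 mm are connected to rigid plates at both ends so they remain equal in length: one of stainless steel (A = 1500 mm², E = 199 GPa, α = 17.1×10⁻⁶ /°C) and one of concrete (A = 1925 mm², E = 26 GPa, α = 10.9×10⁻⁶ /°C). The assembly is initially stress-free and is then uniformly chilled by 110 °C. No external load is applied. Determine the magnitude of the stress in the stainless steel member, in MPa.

The stainless steel has the larger α, so on cooling it would change length more than the concrete if both were free. The rigid plates force a common final length, so the stainless steel is put into tension and the concrete into compression, with equal and opposite forces P (no external load).
Setting the final lengths equal and cancelling L: (α₁ − α₂)ΔT = P/(A₁E₁) + P/(A₂E₂).
|α₁ − α₂|·ΔT = 6.2×10⁻⁶ × 110 = 0.000682.
1/(A₁E₁) + 1/(A₂E₂) = 1/(1500×199×10³) + 1/(1925×26×10³) = 2.333×10⁻⁸ N⁻¹.
P = 0.000682 / 2.333×10⁻⁸ = 29230 N = 29.23 kN.
σ_{stainless steel} = P/A₁ = 29230/1500 = 19.49 MPa, tensile.

σ ≈ 19.5 MPa (tensile)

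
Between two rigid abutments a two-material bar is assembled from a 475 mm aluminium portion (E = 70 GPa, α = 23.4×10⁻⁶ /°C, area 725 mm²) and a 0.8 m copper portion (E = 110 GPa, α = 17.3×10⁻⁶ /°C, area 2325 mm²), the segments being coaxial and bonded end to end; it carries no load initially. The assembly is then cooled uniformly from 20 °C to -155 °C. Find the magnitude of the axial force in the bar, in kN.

If the supports were absent, the total length change would be Σ αᵢΔT Lᵢ = 23.4×10⁻⁶×175×475 + 17.3×10⁻⁶×175×800 = 4.367 mm.
The rigid supports impose zero overall length change; the single axial force P common to all segments must satisfy P Σ Lᵢ/(AᵢEᵢ) = δ_free.
Σ Lᵢ/(AᵢEᵢ) = 475/(725×70×10³) + 800/(2325×110×10³) = 1.249×10⁻⁵ mm/N.
So P = 4.367 / 1.249×10⁻⁵ = 349.7 kN, tensile.

P ≈ 350 kN (tensile)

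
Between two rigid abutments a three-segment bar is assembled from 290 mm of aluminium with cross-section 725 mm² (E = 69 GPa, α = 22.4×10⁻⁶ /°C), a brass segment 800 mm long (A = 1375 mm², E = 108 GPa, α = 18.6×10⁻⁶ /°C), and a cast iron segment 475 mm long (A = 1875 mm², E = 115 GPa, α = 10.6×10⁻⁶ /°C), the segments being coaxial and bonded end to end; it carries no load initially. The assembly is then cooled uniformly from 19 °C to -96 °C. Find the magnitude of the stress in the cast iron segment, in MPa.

σ ≈ 121 MPa (tensile)

Free thermal contraction of the whole bar: Σ αᵢΔT Lᵢ = 22.4×10⁻⁶×115×290 + 18.6×10⁻⁶×115×800 + 10.6×10⁻⁶×115×475 = 3.037 mm.
The rigid supports impose zero overall length change; the single axial force P common to all segments must satisfy P Σ Lᵢ/(AᵢEᵢ) = δ_free.
The series flexibility is Σ Lᵢ/(AᵢEᵢ) = 290/(725×69×10³) + 800/(1375×108×10³) + 475/(1875×115×10³) = 1.339×10⁻⁵ mm/N.
Hence P = δ_free / Σ(L/AE) = 3.037/1.339×10⁻⁵ = 226.9 kN (tensile).
σ_{cast iron} = P / A = 226900 / 1875 = 121 MPa.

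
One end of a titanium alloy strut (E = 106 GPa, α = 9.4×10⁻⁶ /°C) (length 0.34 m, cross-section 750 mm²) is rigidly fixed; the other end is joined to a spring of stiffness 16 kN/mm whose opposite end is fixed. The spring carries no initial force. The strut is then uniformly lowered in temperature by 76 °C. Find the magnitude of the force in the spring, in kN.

Free thermal contraction: δ_free = αΔT L = 9.4×10⁻⁶ × 76 × 340 = 0.2429 mm.
With a force P in the spring, the elastic change of the strut is PL/(AE) and that of the spring is P/k; compatibility requires their sum to equal δ_free.
So P = δ_free / [L/(AE) + 1/k] = 0.2429 / [ 340/(750×106×10³) + 1/(16×10³) ].
P = 0.2429 / 6.678×10⁻⁵ = 3637 N.

P ≈ 3.64 kN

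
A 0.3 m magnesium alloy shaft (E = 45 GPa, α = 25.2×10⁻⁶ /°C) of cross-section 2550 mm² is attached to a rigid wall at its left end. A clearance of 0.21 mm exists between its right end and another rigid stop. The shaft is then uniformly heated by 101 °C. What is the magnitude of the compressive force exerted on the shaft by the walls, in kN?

Free thermal elongation = αΔT L = 25.2×10⁻⁶ × 101 × 300 = 0.7636 mm.
This exceeds the 0.21 mm gap, so the wall pushes back. The portion of expansion that must be recovered elastically is δ_free − gap = 0.7636 − 0.21 = 0.5536 mm.
Compatibility: PL/(AE) = 0.5536 mm, so σ = P/A = E × (0.5536/300) = 83.03 MPa.
P = σA = 83.03 × 2550 = 211.7 kN.

P ≈ 212 kN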